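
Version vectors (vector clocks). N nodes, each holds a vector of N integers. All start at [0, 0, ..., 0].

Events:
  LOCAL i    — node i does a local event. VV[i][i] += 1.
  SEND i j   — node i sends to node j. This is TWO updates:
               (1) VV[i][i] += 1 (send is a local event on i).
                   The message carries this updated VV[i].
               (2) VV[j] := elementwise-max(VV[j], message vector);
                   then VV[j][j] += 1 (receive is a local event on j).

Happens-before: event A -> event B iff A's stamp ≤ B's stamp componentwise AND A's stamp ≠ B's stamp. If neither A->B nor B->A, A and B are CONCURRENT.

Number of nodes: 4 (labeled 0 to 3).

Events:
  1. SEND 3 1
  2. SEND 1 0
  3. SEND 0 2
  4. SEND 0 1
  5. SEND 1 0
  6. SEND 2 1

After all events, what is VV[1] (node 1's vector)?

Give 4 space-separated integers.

Answer: 3 5 2 1

Derivation:
Initial: VV[0]=[0, 0, 0, 0]
Initial: VV[1]=[0, 0, 0, 0]
Initial: VV[2]=[0, 0, 0, 0]
Initial: VV[3]=[0, 0, 0, 0]
Event 1: SEND 3->1: VV[3][3]++ -> VV[3]=[0, 0, 0, 1], msg_vec=[0, 0, 0, 1]; VV[1]=max(VV[1],msg_vec) then VV[1][1]++ -> VV[1]=[0, 1, 0, 1]
Event 2: SEND 1->0: VV[1][1]++ -> VV[1]=[0, 2, 0, 1], msg_vec=[0, 2, 0, 1]; VV[0]=max(VV[0],msg_vec) then VV[0][0]++ -> VV[0]=[1, 2, 0, 1]
Event 3: SEND 0->2: VV[0][0]++ -> VV[0]=[2, 2, 0, 1], msg_vec=[2, 2, 0, 1]; VV[2]=max(VV[2],msg_vec) then VV[2][2]++ -> VV[2]=[2, 2, 1, 1]
Event 4: SEND 0->1: VV[0][0]++ -> VV[0]=[3, 2, 0, 1], msg_vec=[3, 2, 0, 1]; VV[1]=max(VV[1],msg_vec) then VV[1][1]++ -> VV[1]=[3, 3, 0, 1]
Event 5: SEND 1->0: VV[1][1]++ -> VV[1]=[3, 4, 0, 1], msg_vec=[3, 4, 0, 1]; VV[0]=max(VV[0],msg_vec) then VV[0][0]++ -> VV[0]=[4, 4, 0, 1]
Event 6: SEND 2->1: VV[2][2]++ -> VV[2]=[2, 2, 2, 1], msg_vec=[2, 2, 2, 1]; VV[1]=max(VV[1],msg_vec) then VV[1][1]++ -> VV[1]=[3, 5, 2, 1]
Final vectors: VV[0]=[4, 4, 0, 1]; VV[1]=[3, 5, 2, 1]; VV[2]=[2, 2, 2, 1]; VV[3]=[0, 0, 0, 1]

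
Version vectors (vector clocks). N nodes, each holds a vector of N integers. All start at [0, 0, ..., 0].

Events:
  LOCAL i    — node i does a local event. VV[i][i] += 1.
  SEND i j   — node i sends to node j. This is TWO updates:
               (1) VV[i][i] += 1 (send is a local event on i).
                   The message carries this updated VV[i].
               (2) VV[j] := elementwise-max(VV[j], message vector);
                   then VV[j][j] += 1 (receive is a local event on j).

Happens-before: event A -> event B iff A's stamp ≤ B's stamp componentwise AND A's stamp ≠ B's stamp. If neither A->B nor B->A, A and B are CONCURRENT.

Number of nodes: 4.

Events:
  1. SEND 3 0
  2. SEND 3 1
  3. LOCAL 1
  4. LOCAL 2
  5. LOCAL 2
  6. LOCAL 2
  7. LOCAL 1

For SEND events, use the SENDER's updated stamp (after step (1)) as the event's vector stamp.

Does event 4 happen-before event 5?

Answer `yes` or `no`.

Initial: VV[0]=[0, 0, 0, 0]
Initial: VV[1]=[0, 0, 0, 0]
Initial: VV[2]=[0, 0, 0, 0]
Initial: VV[3]=[0, 0, 0, 0]
Event 1: SEND 3->0: VV[3][3]++ -> VV[3]=[0, 0, 0, 1], msg_vec=[0, 0, 0, 1]; VV[0]=max(VV[0],msg_vec) then VV[0][0]++ -> VV[0]=[1, 0, 0, 1]
Event 2: SEND 3->1: VV[3][3]++ -> VV[3]=[0, 0, 0, 2], msg_vec=[0, 0, 0, 2]; VV[1]=max(VV[1],msg_vec) then VV[1][1]++ -> VV[1]=[0, 1, 0, 2]
Event 3: LOCAL 1: VV[1][1]++ -> VV[1]=[0, 2, 0, 2]
Event 4: LOCAL 2: VV[2][2]++ -> VV[2]=[0, 0, 1, 0]
Event 5: LOCAL 2: VV[2][2]++ -> VV[2]=[0, 0, 2, 0]
Event 6: LOCAL 2: VV[2][2]++ -> VV[2]=[0, 0, 3, 0]
Event 7: LOCAL 1: VV[1][1]++ -> VV[1]=[0, 3, 0, 2]
Event 4 stamp: [0, 0, 1, 0]
Event 5 stamp: [0, 0, 2, 0]
[0, 0, 1, 0] <= [0, 0, 2, 0]? True. Equal? False. Happens-before: True

Answer: yes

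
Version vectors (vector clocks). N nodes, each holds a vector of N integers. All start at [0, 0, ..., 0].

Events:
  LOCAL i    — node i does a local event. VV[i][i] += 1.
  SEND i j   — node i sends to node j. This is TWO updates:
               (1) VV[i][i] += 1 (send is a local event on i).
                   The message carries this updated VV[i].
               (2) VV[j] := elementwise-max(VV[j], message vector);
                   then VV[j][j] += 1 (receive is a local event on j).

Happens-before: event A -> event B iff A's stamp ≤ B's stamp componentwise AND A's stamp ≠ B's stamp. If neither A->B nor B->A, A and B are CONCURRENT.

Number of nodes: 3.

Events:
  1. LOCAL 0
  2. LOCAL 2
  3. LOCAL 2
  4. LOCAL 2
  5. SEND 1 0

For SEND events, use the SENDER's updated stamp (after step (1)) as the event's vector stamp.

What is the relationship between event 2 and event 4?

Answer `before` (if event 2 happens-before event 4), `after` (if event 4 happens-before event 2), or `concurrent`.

Answer: before

Derivation:
Initial: VV[0]=[0, 0, 0]
Initial: VV[1]=[0, 0, 0]
Initial: VV[2]=[0, 0, 0]
Event 1: LOCAL 0: VV[0][0]++ -> VV[0]=[1, 0, 0]
Event 2: LOCAL 2: VV[2][2]++ -> VV[2]=[0, 0, 1]
Event 3: LOCAL 2: VV[2][2]++ -> VV[2]=[0, 0, 2]
Event 4: LOCAL 2: VV[2][2]++ -> VV[2]=[0, 0, 3]
Event 5: SEND 1->0: VV[1][1]++ -> VV[1]=[0, 1, 0], msg_vec=[0, 1, 0]; VV[0]=max(VV[0],msg_vec) then VV[0][0]++ -> VV[0]=[2, 1, 0]
Event 2 stamp: [0, 0, 1]
Event 4 stamp: [0, 0, 3]
[0, 0, 1] <= [0, 0, 3]? True
[0, 0, 3] <= [0, 0, 1]? False
Relation: before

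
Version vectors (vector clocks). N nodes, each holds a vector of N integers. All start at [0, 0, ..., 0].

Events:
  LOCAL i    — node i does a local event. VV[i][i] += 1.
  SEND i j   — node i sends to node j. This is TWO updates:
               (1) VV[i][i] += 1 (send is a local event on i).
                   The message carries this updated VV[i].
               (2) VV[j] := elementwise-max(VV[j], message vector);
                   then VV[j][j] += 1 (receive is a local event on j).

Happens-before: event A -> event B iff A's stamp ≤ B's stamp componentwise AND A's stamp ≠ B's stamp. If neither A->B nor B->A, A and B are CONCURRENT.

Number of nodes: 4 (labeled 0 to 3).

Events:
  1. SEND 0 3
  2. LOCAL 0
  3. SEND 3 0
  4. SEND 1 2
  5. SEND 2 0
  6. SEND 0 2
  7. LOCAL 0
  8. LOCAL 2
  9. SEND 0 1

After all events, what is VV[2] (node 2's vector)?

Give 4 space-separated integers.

Initial: VV[0]=[0, 0, 0, 0]
Initial: VV[1]=[0, 0, 0, 0]
Initial: VV[2]=[0, 0, 0, 0]
Initial: VV[3]=[0, 0, 0, 0]
Event 1: SEND 0->3: VV[0][0]++ -> VV[0]=[1, 0, 0, 0], msg_vec=[1, 0, 0, 0]; VV[3]=max(VV[3],msg_vec) then VV[3][3]++ -> VV[3]=[1, 0, 0, 1]
Event 2: LOCAL 0: VV[0][0]++ -> VV[0]=[2, 0, 0, 0]
Event 3: SEND 3->0: VV[3][3]++ -> VV[3]=[1, 0, 0, 2], msg_vec=[1, 0, 0, 2]; VV[0]=max(VV[0],msg_vec) then VV[0][0]++ -> VV[0]=[3, 0, 0, 2]
Event 4: SEND 1->2: VV[1][1]++ -> VV[1]=[0, 1, 0, 0], msg_vec=[0, 1, 0, 0]; VV[2]=max(VV[2],msg_vec) then VV[2][2]++ -> VV[2]=[0, 1, 1, 0]
Event 5: SEND 2->0: VV[2][2]++ -> VV[2]=[0, 1, 2, 0], msg_vec=[0, 1, 2, 0]; VV[0]=max(VV[0],msg_vec) then VV[0][0]++ -> VV[0]=[4, 1, 2, 2]
Event 6: SEND 0->2: VV[0][0]++ -> VV[0]=[5, 1, 2, 2], msg_vec=[5, 1, 2, 2]; VV[2]=max(VV[2],msg_vec) then VV[2][2]++ -> VV[2]=[5, 1, 3, 2]
Event 7: LOCAL 0: VV[0][0]++ -> VV[0]=[6, 1, 2, 2]
Event 8: LOCAL 2: VV[2][2]++ -> VV[2]=[5, 1, 4, 2]
Event 9: SEND 0->1: VV[0][0]++ -> VV[0]=[7, 1, 2, 2], msg_vec=[7, 1, 2, 2]; VV[1]=max(VV[1],msg_vec) then VV[1][1]++ -> VV[1]=[7, 2, 2, 2]
Final vectors: VV[0]=[7, 1, 2, 2]; VV[1]=[7, 2, 2, 2]; VV[2]=[5, 1, 4, 2]; VV[3]=[1, 0, 0, 2]

Answer: 5 1 4 2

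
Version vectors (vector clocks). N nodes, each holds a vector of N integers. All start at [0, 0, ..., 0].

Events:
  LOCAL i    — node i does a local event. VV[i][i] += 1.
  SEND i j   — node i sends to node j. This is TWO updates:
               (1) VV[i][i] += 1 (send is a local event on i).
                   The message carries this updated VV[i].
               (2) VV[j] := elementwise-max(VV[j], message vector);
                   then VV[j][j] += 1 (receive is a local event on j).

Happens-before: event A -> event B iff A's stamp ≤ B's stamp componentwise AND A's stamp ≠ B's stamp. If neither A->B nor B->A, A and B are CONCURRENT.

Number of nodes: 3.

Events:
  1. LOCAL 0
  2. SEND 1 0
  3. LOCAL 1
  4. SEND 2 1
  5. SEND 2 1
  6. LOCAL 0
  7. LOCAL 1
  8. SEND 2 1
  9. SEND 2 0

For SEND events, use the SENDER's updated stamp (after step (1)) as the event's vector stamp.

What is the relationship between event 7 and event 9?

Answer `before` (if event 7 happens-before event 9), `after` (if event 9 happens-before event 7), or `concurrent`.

Initial: VV[0]=[0, 0, 0]
Initial: VV[1]=[0, 0, 0]
Initial: VV[2]=[0, 0, 0]
Event 1: LOCAL 0: VV[0][0]++ -> VV[0]=[1, 0, 0]
Event 2: SEND 1->0: VV[1][1]++ -> VV[1]=[0, 1, 0], msg_vec=[0, 1, 0]; VV[0]=max(VV[0],msg_vec) then VV[0][0]++ -> VV[0]=[2, 1, 0]
Event 3: LOCAL 1: VV[1][1]++ -> VV[1]=[0, 2, 0]
Event 4: SEND 2->1: VV[2][2]++ -> VV[2]=[0, 0, 1], msg_vec=[0, 0, 1]; VV[1]=max(VV[1],msg_vec) then VV[1][1]++ -> VV[1]=[0, 3, 1]
Event 5: SEND 2->1: VV[2][2]++ -> VV[2]=[0, 0, 2], msg_vec=[0, 0, 2]; VV[1]=max(VV[1],msg_vec) then VV[1][1]++ -> VV[1]=[0, 4, 2]
Event 6: LOCAL 0: VV[0][0]++ -> VV[0]=[3, 1, 0]
Event 7: LOCAL 1: VV[1][1]++ -> VV[1]=[0, 5, 2]
Event 8: SEND 2->1: VV[2][2]++ -> VV[2]=[0, 0, 3], msg_vec=[0, 0, 3]; VV[1]=max(VV[1],msg_vec) then VV[1][1]++ -> VV[1]=[0, 6, 3]
Event 9: SEND 2->0: VV[2][2]++ -> VV[2]=[0, 0, 4], msg_vec=[0, 0, 4]; VV[0]=max(VV[0],msg_vec) then VV[0][0]++ -> VV[0]=[4, 1, 4]
Event 7 stamp: [0, 5, 2]
Event 9 stamp: [0, 0, 4]
[0, 5, 2] <= [0, 0, 4]? False
[0, 0, 4] <= [0, 5, 2]? False
Relation: concurrent

Answer: concurrent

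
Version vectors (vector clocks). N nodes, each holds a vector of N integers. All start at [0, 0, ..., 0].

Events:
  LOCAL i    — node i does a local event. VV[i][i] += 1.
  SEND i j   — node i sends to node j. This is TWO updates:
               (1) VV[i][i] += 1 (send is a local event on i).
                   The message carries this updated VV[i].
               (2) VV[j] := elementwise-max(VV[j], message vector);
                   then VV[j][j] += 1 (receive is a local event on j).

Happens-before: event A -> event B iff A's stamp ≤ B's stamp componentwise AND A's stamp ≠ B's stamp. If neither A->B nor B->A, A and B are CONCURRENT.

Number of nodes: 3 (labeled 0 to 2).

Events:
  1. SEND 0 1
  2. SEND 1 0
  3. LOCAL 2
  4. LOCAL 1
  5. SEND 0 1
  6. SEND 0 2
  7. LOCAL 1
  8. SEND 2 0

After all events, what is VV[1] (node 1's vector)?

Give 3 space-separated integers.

Initial: VV[0]=[0, 0, 0]
Initial: VV[1]=[0, 0, 0]
Initial: VV[2]=[0, 0, 0]
Event 1: SEND 0->1: VV[0][0]++ -> VV[0]=[1, 0, 0], msg_vec=[1, 0, 0]; VV[1]=max(VV[1],msg_vec) then VV[1][1]++ -> VV[1]=[1, 1, 0]
Event 2: SEND 1->0: VV[1][1]++ -> VV[1]=[1, 2, 0], msg_vec=[1, 2, 0]; VV[0]=max(VV[0],msg_vec) then VV[0][0]++ -> VV[0]=[2, 2, 0]
Event 3: LOCAL 2: VV[2][2]++ -> VV[2]=[0, 0, 1]
Event 4: LOCAL 1: VV[1][1]++ -> VV[1]=[1, 3, 0]
Event 5: SEND 0->1: VV[0][0]++ -> VV[0]=[3, 2, 0], msg_vec=[3, 2, 0]; VV[1]=max(VV[1],msg_vec) then VV[1][1]++ -> VV[1]=[3, 4, 0]
Event 6: SEND 0->2: VV[0][0]++ -> VV[0]=[4, 2, 0], msg_vec=[4, 2, 0]; VV[2]=max(VV[2],msg_vec) then VV[2][2]++ -> VV[2]=[4, 2, 2]
Event 7: LOCAL 1: VV[1][1]++ -> VV[1]=[3, 5, 0]
Event 8: SEND 2->0: VV[2][2]++ -> VV[2]=[4, 2, 3], msg_vec=[4, 2, 3]; VV[0]=max(VV[0],msg_vec) then VV[0][0]++ -> VV[0]=[5, 2, 3]
Final vectors: VV[0]=[5, 2, 3]; VV[1]=[3, 5, 0]; VV[2]=[4, 2, 3]

Answer: 3 5 0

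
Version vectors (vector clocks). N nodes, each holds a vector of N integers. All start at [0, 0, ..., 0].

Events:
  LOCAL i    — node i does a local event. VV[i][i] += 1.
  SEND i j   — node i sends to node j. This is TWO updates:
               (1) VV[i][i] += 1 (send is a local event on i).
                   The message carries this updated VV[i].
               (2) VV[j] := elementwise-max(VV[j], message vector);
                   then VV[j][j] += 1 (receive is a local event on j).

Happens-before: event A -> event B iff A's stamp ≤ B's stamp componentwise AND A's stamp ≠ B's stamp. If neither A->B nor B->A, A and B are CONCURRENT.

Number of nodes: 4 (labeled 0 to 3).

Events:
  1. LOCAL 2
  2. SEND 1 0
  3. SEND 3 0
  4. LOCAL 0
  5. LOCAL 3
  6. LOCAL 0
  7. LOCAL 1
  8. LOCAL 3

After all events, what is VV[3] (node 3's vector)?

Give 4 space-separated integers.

Answer: 0 0 0 3

Derivation:
Initial: VV[0]=[0, 0, 0, 0]
Initial: VV[1]=[0, 0, 0, 0]
Initial: VV[2]=[0, 0, 0, 0]
Initial: VV[3]=[0, 0, 0, 0]
Event 1: LOCAL 2: VV[2][2]++ -> VV[2]=[0, 0, 1, 0]
Event 2: SEND 1->0: VV[1][1]++ -> VV[1]=[0, 1, 0, 0], msg_vec=[0, 1, 0, 0]; VV[0]=max(VV[0],msg_vec) then VV[0][0]++ -> VV[0]=[1, 1, 0, 0]
Event 3: SEND 3->0: VV[3][3]++ -> VV[3]=[0, 0, 0, 1], msg_vec=[0, 0, 0, 1]; VV[0]=max(VV[0],msg_vec) then VV[0][0]++ -> VV[0]=[2, 1, 0, 1]
Event 4: LOCAL 0: VV[0][0]++ -> VV[0]=[3, 1, 0, 1]
Event 5: LOCAL 3: VV[3][3]++ -> VV[3]=[0, 0, 0, 2]
Event 6: LOCAL 0: VV[0][0]++ -> VV[0]=[4, 1, 0, 1]
Event 7: LOCAL 1: VV[1][1]++ -> VV[1]=[0, 2, 0, 0]
Event 8: LOCAL 3: VV[3][3]++ -> VV[3]=[0, 0, 0, 3]
Final vectors: VV[0]=[4, 1, 0, 1]; VV[1]=[0, 2, 0, 0]; VV[2]=[0, 0, 1, 0]; VV[3]=[0, 0, 0, 3]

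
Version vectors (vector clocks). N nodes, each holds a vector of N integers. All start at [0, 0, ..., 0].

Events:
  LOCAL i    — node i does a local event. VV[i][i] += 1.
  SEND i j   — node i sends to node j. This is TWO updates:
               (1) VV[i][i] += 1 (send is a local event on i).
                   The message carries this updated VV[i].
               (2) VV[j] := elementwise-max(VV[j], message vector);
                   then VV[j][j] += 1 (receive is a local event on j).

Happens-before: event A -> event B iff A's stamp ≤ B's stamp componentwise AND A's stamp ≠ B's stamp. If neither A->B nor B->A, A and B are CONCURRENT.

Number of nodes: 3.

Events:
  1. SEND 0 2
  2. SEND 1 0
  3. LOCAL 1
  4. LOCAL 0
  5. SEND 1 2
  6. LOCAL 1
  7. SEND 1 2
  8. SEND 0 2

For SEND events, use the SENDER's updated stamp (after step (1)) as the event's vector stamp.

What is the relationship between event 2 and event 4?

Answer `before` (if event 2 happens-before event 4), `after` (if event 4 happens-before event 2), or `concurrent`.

Answer: before

Derivation:
Initial: VV[0]=[0, 0, 0]
Initial: VV[1]=[0, 0, 0]
Initial: VV[2]=[0, 0, 0]
Event 1: SEND 0->2: VV[0][0]++ -> VV[0]=[1, 0, 0], msg_vec=[1, 0, 0]; VV[2]=max(VV[2],msg_vec) then VV[2][2]++ -> VV[2]=[1, 0, 1]
Event 2: SEND 1->0: VV[1][1]++ -> VV[1]=[0, 1, 0], msg_vec=[0, 1, 0]; VV[0]=max(VV[0],msg_vec) then VV[0][0]++ -> VV[0]=[2, 1, 0]
Event 3: LOCAL 1: VV[1][1]++ -> VV[1]=[0, 2, 0]
Event 4: LOCAL 0: VV[0][0]++ -> VV[0]=[3, 1, 0]
Event 5: SEND 1->2: VV[1][1]++ -> VV[1]=[0, 3, 0], msg_vec=[0, 3, 0]; VV[2]=max(VV[2],msg_vec) then VV[2][2]++ -> VV[2]=[1, 3, 2]
Event 6: LOCAL 1: VV[1][1]++ -> VV[1]=[0, 4, 0]
Event 7: SEND 1->2: VV[1][1]++ -> VV[1]=[0, 5, 0], msg_vec=[0, 5, 0]; VV[2]=max(VV[2],msg_vec) then VV[2][2]++ -> VV[2]=[1, 5, 3]
Event 8: SEND 0->2: VV[0][0]++ -> VV[0]=[4, 1, 0], msg_vec=[4, 1, 0]; VV[2]=max(VV[2],msg_vec) then VV[2][2]++ -> VV[2]=[4, 5, 4]
Event 2 stamp: [0, 1, 0]
Event 4 stamp: [3, 1, 0]
[0, 1, 0] <= [3, 1, 0]? True
[3, 1, 0] <= [0, 1, 0]? False
Relation: before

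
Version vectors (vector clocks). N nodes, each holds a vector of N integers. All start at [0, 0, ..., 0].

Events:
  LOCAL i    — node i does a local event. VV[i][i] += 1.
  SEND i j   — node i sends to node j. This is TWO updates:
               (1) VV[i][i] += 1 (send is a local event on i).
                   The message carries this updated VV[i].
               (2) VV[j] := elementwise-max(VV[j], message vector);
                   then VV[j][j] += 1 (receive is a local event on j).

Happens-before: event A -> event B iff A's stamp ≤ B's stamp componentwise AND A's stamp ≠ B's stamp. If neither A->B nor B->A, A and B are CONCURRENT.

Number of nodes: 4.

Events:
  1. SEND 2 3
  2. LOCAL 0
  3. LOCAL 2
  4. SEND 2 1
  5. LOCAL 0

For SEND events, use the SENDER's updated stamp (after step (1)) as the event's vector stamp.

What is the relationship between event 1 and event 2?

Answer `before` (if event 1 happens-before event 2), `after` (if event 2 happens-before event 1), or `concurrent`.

Initial: VV[0]=[0, 0, 0, 0]
Initial: VV[1]=[0, 0, 0, 0]
Initial: VV[2]=[0, 0, 0, 0]
Initial: VV[3]=[0, 0, 0, 0]
Event 1: SEND 2->3: VV[2][2]++ -> VV[2]=[0, 0, 1, 0], msg_vec=[0, 0, 1, 0]; VV[3]=max(VV[3],msg_vec) then VV[3][3]++ -> VV[3]=[0, 0, 1, 1]
Event 2: LOCAL 0: VV[0][0]++ -> VV[0]=[1, 0, 0, 0]
Event 3: LOCAL 2: VV[2][2]++ -> VV[2]=[0, 0, 2, 0]
Event 4: SEND 2->1: VV[2][2]++ -> VV[2]=[0, 0, 3, 0], msg_vec=[0, 0, 3, 0]; VV[1]=max(VV[1],msg_vec) then VV[1][1]++ -> VV[1]=[0, 1, 3, 0]
Event 5: LOCAL 0: VV[0][0]++ -> VV[0]=[2, 0, 0, 0]
Event 1 stamp: [0, 0, 1, 0]
Event 2 stamp: [1, 0, 0, 0]
[0, 0, 1, 0] <= [1, 0, 0, 0]? False
[1, 0, 0, 0] <= [0, 0, 1, 0]? False
Relation: concurrent

Answer: concurrent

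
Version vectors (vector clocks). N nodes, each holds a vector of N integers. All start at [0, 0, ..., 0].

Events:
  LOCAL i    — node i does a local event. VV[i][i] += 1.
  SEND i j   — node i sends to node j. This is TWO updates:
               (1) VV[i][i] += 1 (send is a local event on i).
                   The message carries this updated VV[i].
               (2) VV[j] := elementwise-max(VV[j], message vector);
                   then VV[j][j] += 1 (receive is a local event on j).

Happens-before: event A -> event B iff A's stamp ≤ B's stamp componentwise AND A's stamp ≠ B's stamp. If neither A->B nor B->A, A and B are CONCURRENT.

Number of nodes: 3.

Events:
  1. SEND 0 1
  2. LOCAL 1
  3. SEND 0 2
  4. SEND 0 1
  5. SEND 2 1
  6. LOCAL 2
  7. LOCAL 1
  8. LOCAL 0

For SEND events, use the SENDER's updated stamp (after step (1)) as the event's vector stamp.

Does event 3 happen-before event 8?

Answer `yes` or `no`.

Answer: yes

Derivation:
Initial: VV[0]=[0, 0, 0]
Initial: VV[1]=[0, 0, 0]
Initial: VV[2]=[0, 0, 0]
Event 1: SEND 0->1: VV[0][0]++ -> VV[0]=[1, 0, 0], msg_vec=[1, 0, 0]; VV[1]=max(VV[1],msg_vec) then VV[1][1]++ -> VV[1]=[1, 1, 0]
Event 2: LOCAL 1: VV[1][1]++ -> VV[1]=[1, 2, 0]
Event 3: SEND 0->2: VV[0][0]++ -> VV[0]=[2, 0, 0], msg_vec=[2, 0, 0]; VV[2]=max(VV[2],msg_vec) then VV[2][2]++ -> VV[2]=[2, 0, 1]
Event 4: SEND 0->1: VV[0][0]++ -> VV[0]=[3, 0, 0], msg_vec=[3, 0, 0]; VV[1]=max(VV[1],msg_vec) then VV[1][1]++ -> VV[1]=[3, 3, 0]
Event 5: SEND 2->1: VV[2][2]++ -> VV[2]=[2, 0, 2], msg_vec=[2, 0, 2]; VV[1]=max(VV[1],msg_vec) then VV[1][1]++ -> VV[1]=[3, 4, 2]
Event 6: LOCAL 2: VV[2][2]++ -> VV[2]=[2, 0, 3]
Event 7: LOCAL 1: VV[1][1]++ -> VV[1]=[3, 5, 2]
Event 8: LOCAL 0: VV[0][0]++ -> VV[0]=[4, 0, 0]
Event 3 stamp: [2, 0, 0]
Event 8 stamp: [4, 0, 0]
[2, 0, 0] <= [4, 0, 0]? True. Equal? False. Happens-before: True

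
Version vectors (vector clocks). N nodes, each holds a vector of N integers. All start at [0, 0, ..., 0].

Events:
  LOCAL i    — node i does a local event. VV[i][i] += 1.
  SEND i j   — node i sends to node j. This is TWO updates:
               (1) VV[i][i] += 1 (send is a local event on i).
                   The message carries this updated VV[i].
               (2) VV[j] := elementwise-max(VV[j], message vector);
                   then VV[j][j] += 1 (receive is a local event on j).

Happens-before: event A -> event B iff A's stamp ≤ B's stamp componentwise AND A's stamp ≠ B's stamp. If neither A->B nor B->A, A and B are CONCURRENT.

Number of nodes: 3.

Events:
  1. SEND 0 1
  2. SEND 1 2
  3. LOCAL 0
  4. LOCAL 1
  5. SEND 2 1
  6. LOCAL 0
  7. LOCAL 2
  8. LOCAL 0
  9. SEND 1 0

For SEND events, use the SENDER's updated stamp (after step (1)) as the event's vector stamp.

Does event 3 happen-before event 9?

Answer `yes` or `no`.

Initial: VV[0]=[0, 0, 0]
Initial: VV[1]=[0, 0, 0]
Initial: VV[2]=[0, 0, 0]
Event 1: SEND 0->1: VV[0][0]++ -> VV[0]=[1, 0, 0], msg_vec=[1, 0, 0]; VV[1]=max(VV[1],msg_vec) then VV[1][1]++ -> VV[1]=[1, 1, 0]
Event 2: SEND 1->2: VV[1][1]++ -> VV[1]=[1, 2, 0], msg_vec=[1, 2, 0]; VV[2]=max(VV[2],msg_vec) then VV[2][2]++ -> VV[2]=[1, 2, 1]
Event 3: LOCAL 0: VV[0][0]++ -> VV[0]=[2, 0, 0]
Event 4: LOCAL 1: VV[1][1]++ -> VV[1]=[1, 3, 0]
Event 5: SEND 2->1: VV[2][2]++ -> VV[2]=[1, 2, 2], msg_vec=[1, 2, 2]; VV[1]=max(VV[1],msg_vec) then VV[1][1]++ -> VV[1]=[1, 4, 2]
Event 6: LOCAL 0: VV[0][0]++ -> VV[0]=[3, 0, 0]
Event 7: LOCAL 2: VV[2][2]++ -> VV[2]=[1, 2, 3]
Event 8: LOCAL 0: VV[0][0]++ -> VV[0]=[4, 0, 0]
Event 9: SEND 1->0: VV[1][1]++ -> VV[1]=[1, 5, 2], msg_vec=[1, 5, 2]; VV[0]=max(VV[0],msg_vec) then VV[0][0]++ -> VV[0]=[5, 5, 2]
Event 3 stamp: [2, 0, 0]
Event 9 stamp: [1, 5, 2]
[2, 0, 0] <= [1, 5, 2]? False. Equal? False. Happens-before: False

Answer: no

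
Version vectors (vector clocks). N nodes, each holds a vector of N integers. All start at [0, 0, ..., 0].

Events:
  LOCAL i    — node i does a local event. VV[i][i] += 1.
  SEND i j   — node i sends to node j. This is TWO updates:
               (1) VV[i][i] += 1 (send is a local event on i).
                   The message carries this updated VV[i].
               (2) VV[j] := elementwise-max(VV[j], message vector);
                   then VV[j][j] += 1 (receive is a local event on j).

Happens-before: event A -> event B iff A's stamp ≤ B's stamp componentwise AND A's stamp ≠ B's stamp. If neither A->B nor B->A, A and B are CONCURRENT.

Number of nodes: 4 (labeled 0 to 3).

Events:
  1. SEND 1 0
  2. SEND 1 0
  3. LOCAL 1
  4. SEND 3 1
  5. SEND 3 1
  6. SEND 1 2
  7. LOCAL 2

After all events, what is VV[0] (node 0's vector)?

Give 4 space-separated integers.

Answer: 2 2 0 0

Derivation:
Initial: VV[0]=[0, 0, 0, 0]
Initial: VV[1]=[0, 0, 0, 0]
Initial: VV[2]=[0, 0, 0, 0]
Initial: VV[3]=[0, 0, 0, 0]
Event 1: SEND 1->0: VV[1][1]++ -> VV[1]=[0, 1, 0, 0], msg_vec=[0, 1, 0, 0]; VV[0]=max(VV[0],msg_vec) then VV[0][0]++ -> VV[0]=[1, 1, 0, 0]
Event 2: SEND 1->0: VV[1][1]++ -> VV[1]=[0, 2, 0, 0], msg_vec=[0, 2, 0, 0]; VV[0]=max(VV[0],msg_vec) then VV[0][0]++ -> VV[0]=[2, 2, 0, 0]
Event 3: LOCAL 1: VV[1][1]++ -> VV[1]=[0, 3, 0, 0]
Event 4: SEND 3->1: VV[3][3]++ -> VV[3]=[0, 0, 0, 1], msg_vec=[0, 0, 0, 1]; VV[1]=max(VV[1],msg_vec) then VV[1][1]++ -> VV[1]=[0, 4, 0, 1]
Event 5: SEND 3->1: VV[3][3]++ -> VV[3]=[0, 0, 0, 2], msg_vec=[0, 0, 0, 2]; VV[1]=max(VV[1],msg_vec) then VV[1][1]++ -> VV[1]=[0, 5, 0, 2]
Event 6: SEND 1->2: VV[1][1]++ -> VV[1]=[0, 6, 0, 2], msg_vec=[0, 6, 0, 2]; VV[2]=max(VV[2],msg_vec) then VV[2][2]++ -> VV[2]=[0, 6, 1, 2]
Event 7: LOCAL 2: VV[2][2]++ -> VV[2]=[0, 6, 2, 2]
Final vectors: VV[0]=[2, 2, 0, 0]; VV[1]=[0, 6, 0, 2]; VV[2]=[0, 6, 2, 2]; VV[3]=[0, 0, 0, 2]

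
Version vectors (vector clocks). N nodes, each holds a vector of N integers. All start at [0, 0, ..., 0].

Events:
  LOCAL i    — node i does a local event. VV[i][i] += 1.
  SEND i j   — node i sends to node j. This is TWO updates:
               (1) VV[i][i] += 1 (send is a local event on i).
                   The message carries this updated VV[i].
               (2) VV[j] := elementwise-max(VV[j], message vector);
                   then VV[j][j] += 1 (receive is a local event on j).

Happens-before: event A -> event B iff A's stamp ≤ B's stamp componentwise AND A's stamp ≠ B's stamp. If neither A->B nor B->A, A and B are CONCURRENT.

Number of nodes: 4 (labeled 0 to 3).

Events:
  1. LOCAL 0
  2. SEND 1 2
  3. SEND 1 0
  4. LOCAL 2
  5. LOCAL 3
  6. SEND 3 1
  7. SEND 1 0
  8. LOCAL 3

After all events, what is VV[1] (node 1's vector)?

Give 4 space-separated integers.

Answer: 0 4 0 2

Derivation:
Initial: VV[0]=[0, 0, 0, 0]
Initial: VV[1]=[0, 0, 0, 0]
Initial: VV[2]=[0, 0, 0, 0]
Initial: VV[3]=[0, 0, 0, 0]
Event 1: LOCAL 0: VV[0][0]++ -> VV[0]=[1, 0, 0, 0]
Event 2: SEND 1->2: VV[1][1]++ -> VV[1]=[0, 1, 0, 0], msg_vec=[0, 1, 0, 0]; VV[2]=max(VV[2],msg_vec) then VV[2][2]++ -> VV[2]=[0, 1, 1, 0]
Event 3: SEND 1->0: VV[1][1]++ -> VV[1]=[0, 2, 0, 0], msg_vec=[0, 2, 0, 0]; VV[0]=max(VV[0],msg_vec) then VV[0][0]++ -> VV[0]=[2, 2, 0, 0]
Event 4: LOCAL 2: VV[2][2]++ -> VV[2]=[0, 1, 2, 0]
Event 5: LOCAL 3: VV[3][3]++ -> VV[3]=[0, 0, 0, 1]
Event 6: SEND 3->1: VV[3][3]++ -> VV[3]=[0, 0, 0, 2], msg_vec=[0, 0, 0, 2]; VV[1]=max(VV[1],msg_vec) then VV[1][1]++ -> VV[1]=[0, 3, 0, 2]
Event 7: SEND 1->0: VV[1][1]++ -> VV[1]=[0, 4, 0, 2], msg_vec=[0, 4, 0, 2]; VV[0]=max(VV[0],msg_vec) then VV[0][0]++ -> VV[0]=[3, 4, 0, 2]
Event 8: LOCAL 3: VV[3][3]++ -> VV[3]=[0, 0, 0, 3]
Final vectors: VV[0]=[3, 4, 0, 2]; VV[1]=[0, 4, 0, 2]; VV[2]=[0, 1, 2, 0]; VV[3]=[0, 0, 0, 3]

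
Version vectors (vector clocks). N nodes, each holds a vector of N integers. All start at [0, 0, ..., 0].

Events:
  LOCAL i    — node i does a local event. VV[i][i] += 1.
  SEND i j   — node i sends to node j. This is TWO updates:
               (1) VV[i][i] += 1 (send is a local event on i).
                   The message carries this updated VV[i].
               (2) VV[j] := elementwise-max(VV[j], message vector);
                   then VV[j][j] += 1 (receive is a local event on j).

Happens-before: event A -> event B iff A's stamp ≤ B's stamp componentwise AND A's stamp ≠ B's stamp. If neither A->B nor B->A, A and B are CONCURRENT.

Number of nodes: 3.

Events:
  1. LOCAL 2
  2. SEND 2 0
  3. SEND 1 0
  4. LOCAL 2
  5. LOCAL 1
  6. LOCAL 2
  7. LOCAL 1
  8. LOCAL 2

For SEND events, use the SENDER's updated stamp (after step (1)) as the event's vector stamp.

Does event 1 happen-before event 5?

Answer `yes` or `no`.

Answer: no

Derivation:
Initial: VV[0]=[0, 0, 0]
Initial: VV[1]=[0, 0, 0]
Initial: VV[2]=[0, 0, 0]
Event 1: LOCAL 2: VV[2][2]++ -> VV[2]=[0, 0, 1]
Event 2: SEND 2->0: VV[2][2]++ -> VV[2]=[0, 0, 2], msg_vec=[0, 0, 2]; VV[0]=max(VV[0],msg_vec) then VV[0][0]++ -> VV[0]=[1, 0, 2]
Event 3: SEND 1->0: VV[1][1]++ -> VV[1]=[0, 1, 0], msg_vec=[0, 1, 0]; VV[0]=max(VV[0],msg_vec) then VV[0][0]++ -> VV[0]=[2, 1, 2]
Event 4: LOCAL 2: VV[2][2]++ -> VV[2]=[0, 0, 3]
Event 5: LOCAL 1: VV[1][1]++ -> VV[1]=[0, 2, 0]
Event 6: LOCAL 2: VV[2][2]++ -> VV[2]=[0, 0, 4]
Event 7: LOCAL 1: VV[1][1]++ -> VV[1]=[0, 3, 0]
Event 8: LOCAL 2: VV[2][2]++ -> VV[2]=[0, 0, 5]
Event 1 stamp: [0, 0, 1]
Event 5 stamp: [0, 2, 0]
[0, 0, 1] <= [0, 2, 0]? False. Equal? False. Happens-before: False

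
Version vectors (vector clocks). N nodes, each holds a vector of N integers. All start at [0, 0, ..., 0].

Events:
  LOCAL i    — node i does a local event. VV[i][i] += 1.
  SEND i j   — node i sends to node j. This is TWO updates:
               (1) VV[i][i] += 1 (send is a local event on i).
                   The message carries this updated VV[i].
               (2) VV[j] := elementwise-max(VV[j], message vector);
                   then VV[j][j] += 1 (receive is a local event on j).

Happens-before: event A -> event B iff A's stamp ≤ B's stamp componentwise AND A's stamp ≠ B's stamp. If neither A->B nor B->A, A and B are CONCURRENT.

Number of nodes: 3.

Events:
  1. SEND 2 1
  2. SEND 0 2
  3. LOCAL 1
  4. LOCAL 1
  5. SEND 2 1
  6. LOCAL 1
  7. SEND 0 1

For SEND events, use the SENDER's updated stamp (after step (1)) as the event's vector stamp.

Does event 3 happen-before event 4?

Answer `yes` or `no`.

Initial: VV[0]=[0, 0, 0]
Initial: VV[1]=[0, 0, 0]
Initial: VV[2]=[0, 0, 0]
Event 1: SEND 2->1: VV[2][2]++ -> VV[2]=[0, 0, 1], msg_vec=[0, 0, 1]; VV[1]=max(VV[1],msg_vec) then VV[1][1]++ -> VV[1]=[0, 1, 1]
Event 2: SEND 0->2: VV[0][0]++ -> VV[0]=[1, 0, 0], msg_vec=[1, 0, 0]; VV[2]=max(VV[2],msg_vec) then VV[2][2]++ -> VV[2]=[1, 0, 2]
Event 3: LOCAL 1: VV[1][1]++ -> VV[1]=[0, 2, 1]
Event 4: LOCAL 1: VV[1][1]++ -> VV[1]=[0, 3, 1]
Event 5: SEND 2->1: VV[2][2]++ -> VV[2]=[1, 0, 3], msg_vec=[1, 0, 3]; VV[1]=max(VV[1],msg_vec) then VV[1][1]++ -> VV[1]=[1, 4, 3]
Event 6: LOCAL 1: VV[1][1]++ -> VV[1]=[1, 5, 3]
Event 7: SEND 0->1: VV[0][0]++ -> VV[0]=[2, 0, 0], msg_vec=[2, 0, 0]; VV[1]=max(VV[1],msg_vec) then VV[1][1]++ -> VV[1]=[2, 6, 3]
Event 3 stamp: [0, 2, 1]
Event 4 stamp: [0, 3, 1]
[0, 2, 1] <= [0, 3, 1]? True. Equal? False. Happens-before: True

Answer: yes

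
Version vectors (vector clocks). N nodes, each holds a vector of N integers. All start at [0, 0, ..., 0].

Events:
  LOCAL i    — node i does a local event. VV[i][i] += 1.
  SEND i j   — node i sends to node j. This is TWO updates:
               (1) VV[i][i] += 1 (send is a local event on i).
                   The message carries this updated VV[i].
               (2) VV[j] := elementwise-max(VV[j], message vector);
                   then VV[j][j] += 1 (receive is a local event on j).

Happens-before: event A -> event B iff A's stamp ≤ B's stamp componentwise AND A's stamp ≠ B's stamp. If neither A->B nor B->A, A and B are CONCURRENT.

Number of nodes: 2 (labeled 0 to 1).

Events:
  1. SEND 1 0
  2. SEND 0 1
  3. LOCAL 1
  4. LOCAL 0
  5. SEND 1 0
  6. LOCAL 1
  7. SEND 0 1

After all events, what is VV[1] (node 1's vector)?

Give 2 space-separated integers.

Initial: VV[0]=[0, 0]
Initial: VV[1]=[0, 0]
Event 1: SEND 1->0: VV[1][1]++ -> VV[1]=[0, 1], msg_vec=[0, 1]; VV[0]=max(VV[0],msg_vec) then VV[0][0]++ -> VV[0]=[1, 1]
Event 2: SEND 0->1: VV[0][0]++ -> VV[0]=[2, 1], msg_vec=[2, 1]; VV[1]=max(VV[1],msg_vec) then VV[1][1]++ -> VV[1]=[2, 2]
Event 3: LOCAL 1: VV[1][1]++ -> VV[1]=[2, 3]
Event 4: LOCAL 0: VV[0][0]++ -> VV[0]=[3, 1]
Event 5: SEND 1->0: VV[1][1]++ -> VV[1]=[2, 4], msg_vec=[2, 4]; VV[0]=max(VV[0],msg_vec) then VV[0][0]++ -> VV[0]=[4, 4]
Event 6: LOCAL 1: VV[1][1]++ -> VV[1]=[2, 5]
Event 7: SEND 0->1: VV[0][0]++ -> VV[0]=[5, 4], msg_vec=[5, 4]; VV[1]=max(VV[1],msg_vec) then VV[1][1]++ -> VV[1]=[5, 6]
Final vectors: VV[0]=[5, 4]; VV[1]=[5, 6]

Answer: 5 6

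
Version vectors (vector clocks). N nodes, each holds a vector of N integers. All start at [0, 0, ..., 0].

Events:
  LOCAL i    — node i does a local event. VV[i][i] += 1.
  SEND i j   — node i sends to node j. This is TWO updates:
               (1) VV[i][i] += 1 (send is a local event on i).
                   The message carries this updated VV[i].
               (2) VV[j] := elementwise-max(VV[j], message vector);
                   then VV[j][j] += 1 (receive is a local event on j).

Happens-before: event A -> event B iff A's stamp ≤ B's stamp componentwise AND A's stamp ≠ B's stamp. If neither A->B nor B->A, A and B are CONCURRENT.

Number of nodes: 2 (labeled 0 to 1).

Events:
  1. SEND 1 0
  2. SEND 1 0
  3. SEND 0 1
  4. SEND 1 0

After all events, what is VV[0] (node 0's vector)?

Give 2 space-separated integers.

Answer: 4 4

Derivation:
Initial: VV[0]=[0, 0]
Initial: VV[1]=[0, 0]
Event 1: SEND 1->0: VV[1][1]++ -> VV[1]=[0, 1], msg_vec=[0, 1]; VV[0]=max(VV[0],msg_vec) then VV[0][0]++ -> VV[0]=[1, 1]
Event 2: SEND 1->0: VV[1][1]++ -> VV[1]=[0, 2], msg_vec=[0, 2]; VV[0]=max(VV[0],msg_vec) then VV[0][0]++ -> VV[0]=[2, 2]
Event 3: SEND 0->1: VV[0][0]++ -> VV[0]=[3, 2], msg_vec=[3, 2]; VV[1]=max(VV[1],msg_vec) then VV[1][1]++ -> VV[1]=[3, 3]
Event 4: SEND 1->0: VV[1][1]++ -> VV[1]=[3, 4], msg_vec=[3, 4]; VV[0]=max(VV[0],msg_vec) then VV[0][0]++ -> VV[0]=[4, 4]
Final vectors: VV[0]=[4, 4]; VV[1]=[3, 4]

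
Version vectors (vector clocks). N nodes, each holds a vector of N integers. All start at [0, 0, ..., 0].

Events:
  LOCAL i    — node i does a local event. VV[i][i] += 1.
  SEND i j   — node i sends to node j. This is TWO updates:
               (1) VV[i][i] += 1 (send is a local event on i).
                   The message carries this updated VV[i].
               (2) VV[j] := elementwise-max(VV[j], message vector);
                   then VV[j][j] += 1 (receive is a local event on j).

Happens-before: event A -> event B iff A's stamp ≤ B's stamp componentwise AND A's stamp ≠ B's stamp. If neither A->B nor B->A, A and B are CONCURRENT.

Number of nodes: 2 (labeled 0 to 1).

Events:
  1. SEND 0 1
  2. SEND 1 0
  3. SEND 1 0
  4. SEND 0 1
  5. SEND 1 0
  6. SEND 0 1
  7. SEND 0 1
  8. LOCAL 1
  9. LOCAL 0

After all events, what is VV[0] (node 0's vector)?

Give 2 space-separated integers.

Answer: 8 5

Derivation:
Initial: VV[0]=[0, 0]
Initial: VV[1]=[0, 0]
Event 1: SEND 0->1: VV[0][0]++ -> VV[0]=[1, 0], msg_vec=[1, 0]; VV[1]=max(VV[1],msg_vec) then VV[1][1]++ -> VV[1]=[1, 1]
Event 2: SEND 1->0: VV[1][1]++ -> VV[1]=[1, 2], msg_vec=[1, 2]; VV[0]=max(VV[0],msg_vec) then VV[0][0]++ -> VV[0]=[2, 2]
Event 3: SEND 1->0: VV[1][1]++ -> VV[1]=[1, 3], msg_vec=[1, 3]; VV[0]=max(VV[0],msg_vec) then VV[0][0]++ -> VV[0]=[3, 3]
Event 4: SEND 0->1: VV[0][0]++ -> VV[0]=[4, 3], msg_vec=[4, 3]; VV[1]=max(VV[1],msg_vec) then VV[1][1]++ -> VV[1]=[4, 4]
Event 5: SEND 1->0: VV[1][1]++ -> VV[1]=[4, 5], msg_vec=[4, 5]; VV[0]=max(VV[0],msg_vec) then VV[0][0]++ -> VV[0]=[5, 5]
Event 6: SEND 0->1: VV[0][0]++ -> VV[0]=[6, 5], msg_vec=[6, 5]; VV[1]=max(VV[1],msg_vec) then VV[1][1]++ -> VV[1]=[6, 6]
Event 7: SEND 0->1: VV[0][0]++ -> VV[0]=[7, 5], msg_vec=[7, 5]; VV[1]=max(VV[1],msg_vec) then VV[1][1]++ -> VV[1]=[7, 7]
Event 8: LOCAL 1: VV[1][1]++ -> VV[1]=[7, 8]
Event 9: LOCAL 0: VV[0][0]++ -> VV[0]=[8, 5]
Final vectors: VV[0]=[8, 5]; VV[1]=[7, 8]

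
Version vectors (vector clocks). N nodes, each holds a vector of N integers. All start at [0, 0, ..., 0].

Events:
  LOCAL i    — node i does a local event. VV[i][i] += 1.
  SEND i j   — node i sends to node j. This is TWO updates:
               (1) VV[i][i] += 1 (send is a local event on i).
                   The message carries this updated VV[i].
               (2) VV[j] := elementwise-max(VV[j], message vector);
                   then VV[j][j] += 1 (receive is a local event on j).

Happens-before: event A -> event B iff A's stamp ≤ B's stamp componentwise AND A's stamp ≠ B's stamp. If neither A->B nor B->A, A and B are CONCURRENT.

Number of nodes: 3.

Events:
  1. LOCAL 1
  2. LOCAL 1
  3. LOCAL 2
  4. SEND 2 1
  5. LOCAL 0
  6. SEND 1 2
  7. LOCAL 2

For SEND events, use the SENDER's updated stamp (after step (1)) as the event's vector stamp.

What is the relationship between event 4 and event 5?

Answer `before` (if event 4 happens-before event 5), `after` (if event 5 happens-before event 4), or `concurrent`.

Initial: VV[0]=[0, 0, 0]
Initial: VV[1]=[0, 0, 0]
Initial: VV[2]=[0, 0, 0]
Event 1: LOCAL 1: VV[1][1]++ -> VV[1]=[0, 1, 0]
Event 2: LOCAL 1: VV[1][1]++ -> VV[1]=[0, 2, 0]
Event 3: LOCAL 2: VV[2][2]++ -> VV[2]=[0, 0, 1]
Event 4: SEND 2->1: VV[2][2]++ -> VV[2]=[0, 0, 2], msg_vec=[0, 0, 2]; VV[1]=max(VV[1],msg_vec) then VV[1][1]++ -> VV[1]=[0, 3, 2]
Event 5: LOCAL 0: VV[0][0]++ -> VV[0]=[1, 0, 0]
Event 6: SEND 1->2: VV[1][1]++ -> VV[1]=[0, 4, 2], msg_vec=[0, 4, 2]; VV[2]=max(VV[2],msg_vec) then VV[2][2]++ -> VV[2]=[0, 4, 3]
Event 7: LOCAL 2: VV[2][2]++ -> VV[2]=[0, 4, 4]
Event 4 stamp: [0, 0, 2]
Event 5 stamp: [1, 0, 0]
[0, 0, 2] <= [1, 0, 0]? False
[1, 0, 0] <= [0, 0, 2]? False
Relation: concurrent

Answer: concurrent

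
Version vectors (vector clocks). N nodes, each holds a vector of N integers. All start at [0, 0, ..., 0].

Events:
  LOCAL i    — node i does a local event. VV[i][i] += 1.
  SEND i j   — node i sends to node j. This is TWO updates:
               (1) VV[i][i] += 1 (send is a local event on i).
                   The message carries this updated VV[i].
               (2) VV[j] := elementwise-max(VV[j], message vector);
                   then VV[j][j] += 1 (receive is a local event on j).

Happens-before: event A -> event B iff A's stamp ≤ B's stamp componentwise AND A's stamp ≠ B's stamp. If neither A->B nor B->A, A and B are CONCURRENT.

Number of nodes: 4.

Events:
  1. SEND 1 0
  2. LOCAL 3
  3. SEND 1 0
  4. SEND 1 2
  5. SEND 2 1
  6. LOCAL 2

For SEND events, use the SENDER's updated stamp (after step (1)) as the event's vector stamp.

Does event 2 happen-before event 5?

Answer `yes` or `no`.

Initial: VV[0]=[0, 0, 0, 0]
Initial: VV[1]=[0, 0, 0, 0]
Initial: VV[2]=[0, 0, 0, 0]
Initial: VV[3]=[0, 0, 0, 0]
Event 1: SEND 1->0: VV[1][1]++ -> VV[1]=[0, 1, 0, 0], msg_vec=[0, 1, 0, 0]; VV[0]=max(VV[0],msg_vec) then VV[0][0]++ -> VV[0]=[1, 1, 0, 0]
Event 2: LOCAL 3: VV[3][3]++ -> VV[3]=[0, 0, 0, 1]
Event 3: SEND 1->0: VV[1][1]++ -> VV[1]=[0, 2, 0, 0], msg_vec=[0, 2, 0, 0]; VV[0]=max(VV[0],msg_vec) then VV[0][0]++ -> VV[0]=[2, 2, 0, 0]
Event 4: SEND 1->2: VV[1][1]++ -> VV[1]=[0, 3, 0, 0], msg_vec=[0, 3, 0, 0]; VV[2]=max(VV[2],msg_vec) then VV[2][2]++ -> VV[2]=[0, 3, 1, 0]
Event 5: SEND 2->1: VV[2][2]++ -> VV[2]=[0, 3, 2, 0], msg_vec=[0, 3, 2, 0]; VV[1]=max(VV[1],msg_vec) then VV[1][1]++ -> VV[1]=[0, 4, 2, 0]
Event 6: LOCAL 2: VV[2][2]++ -> VV[2]=[0, 3, 3, 0]
Event 2 stamp: [0, 0, 0, 1]
Event 5 stamp: [0, 3, 2, 0]
[0, 0, 0, 1] <= [0, 3, 2, 0]? False. Equal? False. Happens-before: False

Answer: no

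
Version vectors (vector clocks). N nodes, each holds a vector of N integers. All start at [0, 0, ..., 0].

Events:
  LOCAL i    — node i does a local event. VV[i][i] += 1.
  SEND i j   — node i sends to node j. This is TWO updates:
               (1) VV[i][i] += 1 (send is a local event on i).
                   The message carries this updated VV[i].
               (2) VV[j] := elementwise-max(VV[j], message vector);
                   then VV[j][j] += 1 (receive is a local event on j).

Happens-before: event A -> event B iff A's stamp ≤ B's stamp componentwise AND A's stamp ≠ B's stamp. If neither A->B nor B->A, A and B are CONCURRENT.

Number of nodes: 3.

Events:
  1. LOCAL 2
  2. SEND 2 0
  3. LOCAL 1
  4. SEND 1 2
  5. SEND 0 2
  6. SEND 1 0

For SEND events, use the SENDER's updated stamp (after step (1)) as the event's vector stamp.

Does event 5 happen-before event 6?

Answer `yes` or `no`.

Answer: no

Derivation:
Initial: VV[0]=[0, 0, 0]
Initial: VV[1]=[0, 0, 0]
Initial: VV[2]=[0, 0, 0]
Event 1: LOCAL 2: VV[2][2]++ -> VV[2]=[0, 0, 1]
Event 2: SEND 2->0: VV[2][2]++ -> VV[2]=[0, 0, 2], msg_vec=[0, 0, 2]; VV[0]=max(VV[0],msg_vec) then VV[0][0]++ -> VV[0]=[1, 0, 2]
Event 3: LOCAL 1: VV[1][1]++ -> VV[1]=[0, 1, 0]
Event 4: SEND 1->2: VV[1][1]++ -> VV[1]=[0, 2, 0], msg_vec=[0, 2, 0]; VV[2]=max(VV[2],msg_vec) then VV[2][2]++ -> VV[2]=[0, 2, 3]
Event 5: SEND 0->2: VV[0][0]++ -> VV[0]=[2, 0, 2], msg_vec=[2, 0, 2]; VV[2]=max(VV[2],msg_vec) then VV[2][2]++ -> VV[2]=[2, 2, 4]
Event 6: SEND 1->0: VV[1][1]++ -> VV[1]=[0, 3, 0], msg_vec=[0, 3, 0]; VV[0]=max(VV[0],msg_vec) then VV[0][0]++ -> VV[0]=[3, 3, 2]
Event 5 stamp: [2, 0, 2]
Event 6 stamp: [0, 3, 0]
[2, 0, 2] <= [0, 3, 0]? False. Equal? False. Happens-before: False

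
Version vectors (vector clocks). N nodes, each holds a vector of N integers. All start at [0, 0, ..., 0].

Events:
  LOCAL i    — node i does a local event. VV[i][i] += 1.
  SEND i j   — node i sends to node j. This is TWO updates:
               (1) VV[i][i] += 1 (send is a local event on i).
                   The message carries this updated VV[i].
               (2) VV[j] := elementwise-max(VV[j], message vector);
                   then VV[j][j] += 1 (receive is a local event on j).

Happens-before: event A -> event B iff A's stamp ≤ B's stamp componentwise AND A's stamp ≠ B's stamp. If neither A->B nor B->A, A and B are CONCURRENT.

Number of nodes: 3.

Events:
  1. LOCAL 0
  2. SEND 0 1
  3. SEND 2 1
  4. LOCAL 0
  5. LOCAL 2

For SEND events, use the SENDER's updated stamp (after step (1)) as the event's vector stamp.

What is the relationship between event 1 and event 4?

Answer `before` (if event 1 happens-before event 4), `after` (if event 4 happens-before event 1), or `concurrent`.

Initial: VV[0]=[0, 0, 0]
Initial: VV[1]=[0, 0, 0]
Initial: VV[2]=[0, 0, 0]
Event 1: LOCAL 0: VV[0][0]++ -> VV[0]=[1, 0, 0]
Event 2: SEND 0->1: VV[0][0]++ -> VV[0]=[2, 0, 0], msg_vec=[2, 0, 0]; VV[1]=max(VV[1],msg_vec) then VV[1][1]++ -> VV[1]=[2, 1, 0]
Event 3: SEND 2->1: VV[2][2]++ -> VV[2]=[0, 0, 1], msg_vec=[0, 0, 1]; VV[1]=max(VV[1],msg_vec) then VV[1][1]++ -> VV[1]=[2, 2, 1]
Event 4: LOCAL 0: VV[0][0]++ -> VV[0]=[3, 0, 0]
Event 5: LOCAL 2: VV[2][2]++ -> VV[2]=[0, 0, 2]
Event 1 stamp: [1, 0, 0]
Event 4 stamp: [3, 0, 0]
[1, 0, 0] <= [3, 0, 0]? True
[3, 0, 0] <= [1, 0, 0]? False
Relation: before

Answer: before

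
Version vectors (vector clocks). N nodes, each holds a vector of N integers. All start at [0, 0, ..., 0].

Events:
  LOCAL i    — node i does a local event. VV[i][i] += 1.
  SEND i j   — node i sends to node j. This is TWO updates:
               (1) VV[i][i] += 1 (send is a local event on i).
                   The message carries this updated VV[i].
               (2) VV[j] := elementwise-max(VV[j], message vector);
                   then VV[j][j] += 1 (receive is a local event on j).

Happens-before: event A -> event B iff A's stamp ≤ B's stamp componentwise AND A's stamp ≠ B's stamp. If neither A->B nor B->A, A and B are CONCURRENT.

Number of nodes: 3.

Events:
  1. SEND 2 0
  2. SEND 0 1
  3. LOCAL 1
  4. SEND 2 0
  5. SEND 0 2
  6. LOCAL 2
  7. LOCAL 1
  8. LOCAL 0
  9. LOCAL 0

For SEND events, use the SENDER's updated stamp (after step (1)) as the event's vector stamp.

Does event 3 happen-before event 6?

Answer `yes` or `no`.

Initial: VV[0]=[0, 0, 0]
Initial: VV[1]=[0, 0, 0]
Initial: VV[2]=[0, 0, 0]
Event 1: SEND 2->0: VV[2][2]++ -> VV[2]=[0, 0, 1], msg_vec=[0, 0, 1]; VV[0]=max(VV[0],msg_vec) then VV[0][0]++ -> VV[0]=[1, 0, 1]
Event 2: SEND 0->1: VV[0][0]++ -> VV[0]=[2, 0, 1], msg_vec=[2, 0, 1]; VV[1]=max(VV[1],msg_vec) then VV[1][1]++ -> VV[1]=[2, 1, 1]
Event 3: LOCAL 1: VV[1][1]++ -> VV[1]=[2, 2, 1]
Event 4: SEND 2->0: VV[2][2]++ -> VV[2]=[0, 0, 2], msg_vec=[0, 0, 2]; VV[0]=max(VV[0],msg_vec) then VV[0][0]++ -> VV[0]=[3, 0, 2]
Event 5: SEND 0->2: VV[0][0]++ -> VV[0]=[4, 0, 2], msg_vec=[4, 0, 2]; VV[2]=max(VV[2],msg_vec) then VV[2][2]++ -> VV[2]=[4, 0, 3]
Event 6: LOCAL 2: VV[2][2]++ -> VV[2]=[4, 0, 4]
Event 7: LOCAL 1: VV[1][1]++ -> VV[1]=[2, 3, 1]
Event 8: LOCAL 0: VV[0][0]++ -> VV[0]=[5, 0, 2]
Event 9: LOCAL 0: VV[0][0]++ -> VV[0]=[6, 0, 2]
Event 3 stamp: [2, 2, 1]
Event 6 stamp: [4, 0, 4]
[2, 2, 1] <= [4, 0, 4]? False. Equal? False. Happens-before: False

Answer: no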